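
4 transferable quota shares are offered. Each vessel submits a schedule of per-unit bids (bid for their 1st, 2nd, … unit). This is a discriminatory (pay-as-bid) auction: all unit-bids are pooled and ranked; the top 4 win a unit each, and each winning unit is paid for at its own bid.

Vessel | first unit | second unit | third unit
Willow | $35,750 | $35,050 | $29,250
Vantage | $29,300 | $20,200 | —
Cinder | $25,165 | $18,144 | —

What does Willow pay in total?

Merging the schedules and taking the best 4: 35,750 (Willow-1), 35,050 (Willow-2), 29,300 (Vantage-1), 29,250 (Willow-3)
Next rejected bid: $25,165 (not a price — pay-as-bid).
Willow's winning unit-bids: 35,750 + 35,050 + 29,250 = $100,050.

Willow pays $100,050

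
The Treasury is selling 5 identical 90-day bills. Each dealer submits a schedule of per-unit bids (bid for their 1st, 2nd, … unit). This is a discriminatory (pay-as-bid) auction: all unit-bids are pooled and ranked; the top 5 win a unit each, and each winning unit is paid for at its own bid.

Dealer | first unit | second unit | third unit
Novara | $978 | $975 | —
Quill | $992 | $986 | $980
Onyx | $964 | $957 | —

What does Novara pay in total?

All unit-bids, highest first — top 5: 992 (Quill-1), 986 (Quill-2), 980 (Quill-3), 978 (Novara-1), 975 (Novara-2)
Next rejected bid: $964 (not a price — pay-as-bid).
Novara's winning unit-bids: 978 + 975 = $1,953.

Novara pays $1,953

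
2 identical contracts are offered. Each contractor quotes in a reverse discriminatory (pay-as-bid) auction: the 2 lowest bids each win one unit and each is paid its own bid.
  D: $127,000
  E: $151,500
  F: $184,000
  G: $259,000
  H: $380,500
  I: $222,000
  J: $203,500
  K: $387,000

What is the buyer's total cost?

Sorting: 127,000 (D), 151,500 (E), 184,000 (F), 203,500 (J), …
The 2 lowest are D, E.
Total cost = 127,000 + 151,500 = $278,500.

Total cost: $278,500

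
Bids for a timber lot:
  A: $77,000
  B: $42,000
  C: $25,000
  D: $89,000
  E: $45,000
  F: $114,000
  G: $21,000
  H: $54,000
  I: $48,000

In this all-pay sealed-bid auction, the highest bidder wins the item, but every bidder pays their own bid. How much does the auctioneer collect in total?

Bids in order: 114,000 (F) > 89,000 (D) > 77,000 (A) > 54,000 (H) > 48,000 (I) > 45,000 (E) > …
Every bidder forfeits their bid regardless of winning.
Revenue = 77,000 + 42,000 + 25,000 + 89,000 + 45,000 + 114,000 + 21,000 + 54,000 + 48,000 = $515,000.

Total revenue: $515,000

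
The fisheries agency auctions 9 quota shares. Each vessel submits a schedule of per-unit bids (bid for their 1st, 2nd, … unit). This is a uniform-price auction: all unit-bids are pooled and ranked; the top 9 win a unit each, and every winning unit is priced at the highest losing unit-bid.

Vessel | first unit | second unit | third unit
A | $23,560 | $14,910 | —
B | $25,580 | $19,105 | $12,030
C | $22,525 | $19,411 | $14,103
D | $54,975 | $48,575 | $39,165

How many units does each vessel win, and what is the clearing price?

Pooled unit-bids ranked (top 9): 54,975 (D-1), 48,575 (D-2), 39,165 (D-3), 25,580 (B-1), 23,560 (A-1), 22,525 (C-1), 19,411 (C-2), 19,105 (B-2), 14,910 (A-2)
First bid not allocated: $14,103.
Allocation: A 2, B 2, C 2, D 3.

A 2, B 2, C 2, D 3; clearing price $14,103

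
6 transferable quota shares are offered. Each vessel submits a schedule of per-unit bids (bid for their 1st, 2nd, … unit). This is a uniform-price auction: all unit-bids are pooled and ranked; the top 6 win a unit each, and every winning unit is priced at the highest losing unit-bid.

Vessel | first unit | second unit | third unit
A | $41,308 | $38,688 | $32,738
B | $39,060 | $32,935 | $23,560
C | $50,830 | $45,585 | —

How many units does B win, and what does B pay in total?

B: 2 units, pays $65,476

Pooled unit-bids ranked (top 6): 50,830 (C-1), 45,585 (C-2), 41,308 (A-1), 39,060 (B-1), 38,688 (A-2), 32,935 (B-2)
First bid not allocated: $32,738.
B wins 2 unit(s) at $32,738 each.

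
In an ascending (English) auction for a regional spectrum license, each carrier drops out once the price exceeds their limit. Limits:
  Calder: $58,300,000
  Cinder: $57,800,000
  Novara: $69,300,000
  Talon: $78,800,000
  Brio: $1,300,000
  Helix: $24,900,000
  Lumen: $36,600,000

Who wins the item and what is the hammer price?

Limits in order: 78,800,000 (Talon) > 69,300,000 (Novara) > 58,300,000 (Calder) > 57,800,000 (Cinder) > 36,600,000 (Lumen) > 24,900,000 (Helix) > …
Bidding ends when Novara exits at $69,300,000; Talon takes it.

Talon wins at $69,300,000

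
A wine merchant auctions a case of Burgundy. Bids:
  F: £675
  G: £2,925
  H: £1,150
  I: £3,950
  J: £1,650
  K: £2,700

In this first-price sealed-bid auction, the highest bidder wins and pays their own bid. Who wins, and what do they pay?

I pays £3,950

Bids in order: 3,950 (I) > 2,925 (G) > 2,700 (K) > 1,650 (J) > 1,150 (H) > 675 (F)
I is highest → pays own bid, £3,950.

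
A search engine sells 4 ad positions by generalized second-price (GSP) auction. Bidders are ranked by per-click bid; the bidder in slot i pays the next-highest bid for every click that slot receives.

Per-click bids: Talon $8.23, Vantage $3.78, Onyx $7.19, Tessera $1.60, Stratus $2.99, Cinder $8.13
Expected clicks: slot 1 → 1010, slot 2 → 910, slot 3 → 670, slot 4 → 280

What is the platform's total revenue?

Total revenue: $18124.00

Sorting advertisers: $8.23 (Talon) > $8.13 (Cinder) > $7.19 (Onyx) > $3.78 (Vantage) > $2.99 (Stratus) > …
Slot 1: Talon pays $8.13 × 1010 = $8211.30
Slot 2: Cinder pays $7.19 × 910 = $6542.90
Slot 3: Onyx pays $3.78 × 670 = $2532.60
Slot 4: Vantage pays $2.99 × 280 = $837.20
Total = $18124.00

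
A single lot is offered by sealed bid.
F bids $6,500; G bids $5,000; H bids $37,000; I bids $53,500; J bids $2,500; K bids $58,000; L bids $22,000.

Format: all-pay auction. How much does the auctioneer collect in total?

Bids in order: 58,000 (K) > 53,500 (I) > 37,000 (H) > 22,000 (L) > 6,500 (F) > 5,000 (G) > …
Every bidder forfeits their bid regardless of winning.
Revenue = 6,500 + 5,000 + 37,000 + 53,500 + 2,500 + 58,000 + 22,000 = $184,500.

Total revenue: $184,500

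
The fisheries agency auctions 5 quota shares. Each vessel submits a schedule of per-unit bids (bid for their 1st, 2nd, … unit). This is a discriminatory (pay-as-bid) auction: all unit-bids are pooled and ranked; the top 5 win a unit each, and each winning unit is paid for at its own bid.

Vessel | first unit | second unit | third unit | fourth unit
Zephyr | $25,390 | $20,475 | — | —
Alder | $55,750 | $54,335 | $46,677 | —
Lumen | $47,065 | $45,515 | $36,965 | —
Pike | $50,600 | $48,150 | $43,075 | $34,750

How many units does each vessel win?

Alder 2, Lumen 1, Pike 2

Pooled unit-bids ranked (top 5): 55,750 (Alder-1), 54,335 (Alder-2), 50,600 (Pike-1), 48,150 (Pike-2), 47,065 (Lumen-1)
Next rejected bid: $46,677 (not a price — pay-as-bid).
Allocation: Alder 2, Lumen 1, Pike 2.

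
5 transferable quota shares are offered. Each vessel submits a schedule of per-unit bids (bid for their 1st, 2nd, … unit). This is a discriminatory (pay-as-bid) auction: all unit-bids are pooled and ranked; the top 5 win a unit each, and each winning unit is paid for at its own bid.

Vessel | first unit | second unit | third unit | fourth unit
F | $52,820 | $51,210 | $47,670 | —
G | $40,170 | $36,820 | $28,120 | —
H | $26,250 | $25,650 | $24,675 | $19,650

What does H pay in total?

Pooled unit-bids ranked (top 5): 52,820 (F-1), 51,210 (F-2), 47,670 (F-3), 40,170 (G-1), 36,820 (G-2)
Next rejected bid: $28,120 (not a price — pay-as-bid).
H wins no units.

H pays $0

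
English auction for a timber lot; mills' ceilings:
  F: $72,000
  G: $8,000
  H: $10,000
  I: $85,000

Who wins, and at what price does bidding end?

Open ascending-bid auction: the price rises until one bidder remains; the winner pays the price at which the last rival dropped out.
Limits ranked: 85,000 (I) > 72,000 (F) > 10,000 (H) > 8,000 (G)
F is the last rival to drop out, at $72,000; I remains and wins at that price.

I wins at $72,000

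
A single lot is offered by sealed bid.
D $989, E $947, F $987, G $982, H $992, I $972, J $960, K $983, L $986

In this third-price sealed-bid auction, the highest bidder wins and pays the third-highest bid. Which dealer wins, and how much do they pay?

Rule: the highest bidder wins and pays the third-highest bid.
Bids in order: 992 (H) > 989 (D) > 987 (F) > 986 (L) > 983 (K) > 982 (G) > …
H is highest; pays the third-highest bid, $987.

H pays $987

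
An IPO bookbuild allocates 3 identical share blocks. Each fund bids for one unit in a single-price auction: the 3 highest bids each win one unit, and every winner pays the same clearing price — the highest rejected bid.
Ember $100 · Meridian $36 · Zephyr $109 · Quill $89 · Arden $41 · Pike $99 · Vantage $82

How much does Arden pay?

Arden pays $0

Bids ranked high→low: 109 (Zephyr), 100 (Ember), 99 (Pike), 89 (Quill), 82 (Vantage), …
Top 3: Zephyr, Ember, Pike.
Clearing price = highest rejected bid = $89.
Arden does not win → pays $0.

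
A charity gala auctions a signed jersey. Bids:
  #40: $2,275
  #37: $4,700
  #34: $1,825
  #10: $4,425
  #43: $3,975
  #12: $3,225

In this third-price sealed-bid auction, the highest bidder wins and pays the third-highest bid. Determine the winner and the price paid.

#37 pays $3,975

Sorting bids: 4,700 (#37) > 4,425 (#10) > 3,975 (#43) > 3,225 (#12) > 2,275 (#40) > 1,825 (#34)
#37 is highest; pays the third-highest bid, $3,975.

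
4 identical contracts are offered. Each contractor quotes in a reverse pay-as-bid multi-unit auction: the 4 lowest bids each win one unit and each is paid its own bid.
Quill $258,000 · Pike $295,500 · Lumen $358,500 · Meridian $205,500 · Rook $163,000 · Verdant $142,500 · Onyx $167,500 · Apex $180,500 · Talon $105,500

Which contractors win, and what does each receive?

Talon $105,500, Verdant $142,500, Rook $163,000, Onyx $167,500

Ordering the bids: 105,500 (Talon), 142,500 (Verdant), 163,000 (Rook), 167,500 (Onyx), 180,500 (Apex), 205,500 (Meridian), …
Lowest 4: Talon, Verdant, Rook, Onyx.
Each winner is paid its own bid: Talon $105,500, Verdant $142,500, Rook $163,000, Onyx $167,500.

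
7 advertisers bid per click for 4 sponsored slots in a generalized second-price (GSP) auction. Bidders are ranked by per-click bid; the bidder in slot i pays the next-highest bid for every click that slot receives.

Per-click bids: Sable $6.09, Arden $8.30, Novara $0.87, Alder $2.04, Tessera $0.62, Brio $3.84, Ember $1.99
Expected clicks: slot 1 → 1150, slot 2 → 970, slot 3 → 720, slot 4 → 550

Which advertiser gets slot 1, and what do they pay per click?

Arden; $6.09 per click

Ranked by bid: $8.30 (Arden) > $6.09 (Sable) > $3.84 (Brio) > $2.04 (Alder) > $1.99 (Ember) > …
Slot 1 goes to the first-ranked bidder, Arden, who pays the next bid down: $6.09/click.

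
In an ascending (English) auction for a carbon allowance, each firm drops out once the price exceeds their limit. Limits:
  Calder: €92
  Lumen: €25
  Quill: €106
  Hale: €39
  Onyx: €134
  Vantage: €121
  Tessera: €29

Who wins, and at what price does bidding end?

Onyx wins at €121

Sorting limits: 134 (Onyx) > 121 (Vantage) > 106 (Quill) > 92 (Calder) > 39 (Hale) > 29 (Tessera) > …
Once the price passes €121, only Onyx is left; the hammer falls at Vantage's limit of €121.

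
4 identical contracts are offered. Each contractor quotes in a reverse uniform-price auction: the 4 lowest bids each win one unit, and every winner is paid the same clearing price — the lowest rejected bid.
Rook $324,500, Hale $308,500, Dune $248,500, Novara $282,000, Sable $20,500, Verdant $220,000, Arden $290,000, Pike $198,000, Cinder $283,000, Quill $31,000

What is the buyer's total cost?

Total cost: $994,000

Bids ranked low→high: 20,500 (Sable), 31,000 (Quill), 198,000 (Pike), 220,000 (Verdant), 248,500 (Dune), 282,000 (Novara), …
The 4 lowest are Sable, Quill, Pike, Verdant.
Clearing price = lowest rejected bid = $248,500.
Total cost = 4 × $248,500 = $994,000.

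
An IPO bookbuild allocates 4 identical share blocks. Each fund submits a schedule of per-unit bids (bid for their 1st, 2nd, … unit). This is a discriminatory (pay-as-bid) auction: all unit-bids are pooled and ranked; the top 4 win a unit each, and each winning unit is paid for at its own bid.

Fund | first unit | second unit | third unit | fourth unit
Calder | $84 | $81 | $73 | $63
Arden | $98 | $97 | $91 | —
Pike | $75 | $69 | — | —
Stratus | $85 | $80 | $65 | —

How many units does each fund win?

Arden 3, Stratus 1

Merging the schedules and taking the best 4: 98 (Arden-1), 97 (Arden-2), 91 (Arden-3), 85 (Stratus-1)
Next rejected bid: $84 (not a price — pay-as-bid).
Allocation: Arden 3, Stratus 1.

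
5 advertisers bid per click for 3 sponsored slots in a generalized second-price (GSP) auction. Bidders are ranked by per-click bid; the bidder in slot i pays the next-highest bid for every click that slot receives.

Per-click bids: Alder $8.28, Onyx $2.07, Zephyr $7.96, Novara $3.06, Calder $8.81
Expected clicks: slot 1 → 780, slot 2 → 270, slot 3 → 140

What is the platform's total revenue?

Total revenue: $9036.00

Sorting advertisers: $8.81 (Calder) > $8.28 (Alder) > $7.96 (Zephyr) > $3.06 (Novara) > …
Slot 1: Calder pays $8.28 × 780 = $6458.40
Slot 2: Alder pays $7.96 × 270 = $2149.20
Slot 3: Zephyr pays $3.06 × 140 = $428.40
Total = $9036.00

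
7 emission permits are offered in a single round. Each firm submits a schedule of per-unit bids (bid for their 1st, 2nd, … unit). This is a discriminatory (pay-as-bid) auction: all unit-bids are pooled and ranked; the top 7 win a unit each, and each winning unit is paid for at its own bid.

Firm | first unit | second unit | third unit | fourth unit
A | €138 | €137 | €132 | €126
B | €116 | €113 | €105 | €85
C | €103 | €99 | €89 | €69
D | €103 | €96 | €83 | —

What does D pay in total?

D pays €0

Pooled unit-bids ranked (top 7): 138 (A-1), 137 (A-2), 132 (A-3), 126 (A-4), 116 (B-1), 113 (B-2), 105 (B-3)
Next rejected bid: €103 (not a price — pay-as-bid).
D wins no units.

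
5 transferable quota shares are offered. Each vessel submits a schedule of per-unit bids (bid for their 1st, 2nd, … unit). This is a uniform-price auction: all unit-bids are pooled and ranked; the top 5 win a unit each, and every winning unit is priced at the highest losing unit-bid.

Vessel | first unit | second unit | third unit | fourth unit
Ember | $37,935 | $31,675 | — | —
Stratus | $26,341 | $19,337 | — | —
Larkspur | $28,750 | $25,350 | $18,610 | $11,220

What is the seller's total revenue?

Merging the schedules and taking the best 5: 37,935 (Ember-1), 31,675 (Ember-2), 28,750 (Larkspur-1), 26,341 (Stratus-1), 25,350 (Larkspur-2)
The (k+1)-th unit-bid is $19,337.
Allocation: Ember 2, Larkspur 2, Stratus 1. Every unit priced at $19,337.
Revenue = 5 × 19,337 = $96,685.

Total revenue: $96,685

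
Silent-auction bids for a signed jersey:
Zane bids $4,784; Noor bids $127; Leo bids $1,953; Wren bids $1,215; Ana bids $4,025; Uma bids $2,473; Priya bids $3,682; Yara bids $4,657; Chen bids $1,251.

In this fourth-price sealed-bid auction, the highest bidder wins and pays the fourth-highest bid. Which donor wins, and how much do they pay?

Zane pays $3,682

Fourth-price sealed-bid auction: the highest bidder wins and pays the fourth-highest bid.
Bids in order: 4,784 (Zane) > 4,657 (Yara) > 4,025 (Ana) > 3,682 (Priya) > 2,473 (Uma) > 1,953 (Leo) > …
Zane is highest; pays the fourth-highest bid, $3,682.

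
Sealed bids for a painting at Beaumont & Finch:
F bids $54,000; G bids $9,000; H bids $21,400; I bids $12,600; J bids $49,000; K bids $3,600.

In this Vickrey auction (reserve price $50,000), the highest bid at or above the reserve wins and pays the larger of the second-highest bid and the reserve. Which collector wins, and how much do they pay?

F pays $50,000

Bids ranked: 54,000 (F) > 49,000 (J) > 21,400 (H) > 12,600 (I) > 9,000 (G) > 3,600 (K)
Highest eligible bid: F at $54,000.
Second-highest bid $49,000 is below the reserve $50,000, so the reserve binds → payment $50,000.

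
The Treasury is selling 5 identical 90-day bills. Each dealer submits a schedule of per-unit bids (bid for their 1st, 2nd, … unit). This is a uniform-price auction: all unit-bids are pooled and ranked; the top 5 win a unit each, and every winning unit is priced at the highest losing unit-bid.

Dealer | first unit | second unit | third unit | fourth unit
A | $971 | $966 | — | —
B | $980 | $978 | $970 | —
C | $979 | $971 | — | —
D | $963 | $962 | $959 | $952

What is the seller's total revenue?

Total revenue: $4,850

All unit-bids, highest first — top 5: 980 (B-1), 979 (C-1), 978 (B-2), 971 (A-1), 971 (C-2)
Highest rejected unit-bid = $970.
Allocation: A 1, B 2, C 2. Every unit priced at $970.
Revenue = 5 × 970 = $4,850.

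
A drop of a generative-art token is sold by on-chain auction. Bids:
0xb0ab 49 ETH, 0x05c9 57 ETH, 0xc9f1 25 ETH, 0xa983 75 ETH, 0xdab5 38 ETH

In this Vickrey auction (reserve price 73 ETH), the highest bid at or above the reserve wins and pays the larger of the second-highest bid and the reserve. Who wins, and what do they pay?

0xa983 pays 73 ETH

Sorting bids: 75 (0xa983) > 57 (0x05c9) > 49 (0xb0ab) > 38 (0xdab5) > 25 (0xc9f1)
Highest eligible bid: 0xa983 at 75 ETH.
max(second-highest 57 ETH, reserve 73 ETH) = 73 ETH.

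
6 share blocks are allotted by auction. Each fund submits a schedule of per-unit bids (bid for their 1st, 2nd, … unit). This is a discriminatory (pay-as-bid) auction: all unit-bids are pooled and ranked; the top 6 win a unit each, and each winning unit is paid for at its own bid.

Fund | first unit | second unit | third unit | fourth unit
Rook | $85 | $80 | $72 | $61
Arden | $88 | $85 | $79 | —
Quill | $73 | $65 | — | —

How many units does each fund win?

Arden 3, Quill 1, Rook 2

All unit-bids, highest first — top 6: 88 (Arden-1), 85 (Rook-1), 85 (Arden-2), 80 (Rook-2), 79 (Arden-3), 73 (Quill-1)
Next rejected bid: $72 (not a price — pay-as-bid).
Allocation: Arden 3, Quill 1, Rook 2.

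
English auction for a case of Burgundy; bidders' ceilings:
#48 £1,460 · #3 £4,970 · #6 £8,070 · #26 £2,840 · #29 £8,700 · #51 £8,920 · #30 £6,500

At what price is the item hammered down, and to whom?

Rule: the price rises until one bidder remains; the winner pays the price at which the last rival dropped out.
Limits in order: 8,920 (#51) > 8,700 (#29) > 8,070 (#6) > 6,500 (#30) > 4,970 (#3) > 2,840 (#26) > …
Bidding ends when #29 exits at £8,700; #51 takes it.

#51 wins at £8,700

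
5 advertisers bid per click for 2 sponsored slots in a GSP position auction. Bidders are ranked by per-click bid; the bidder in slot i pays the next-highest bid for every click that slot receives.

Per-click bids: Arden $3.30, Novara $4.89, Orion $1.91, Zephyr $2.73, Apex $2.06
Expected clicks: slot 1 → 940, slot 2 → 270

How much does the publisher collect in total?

Ranked by bid: $4.89 (Novara) > $3.30 (Arden) > $2.73 (Zephyr) > …
Slot 1: Novara pays $3.30 × 940 = $3102.00
Slot 2: Arden pays $2.73 × 270 = $737.10
Total = $3839.10

Total revenue: $3839.10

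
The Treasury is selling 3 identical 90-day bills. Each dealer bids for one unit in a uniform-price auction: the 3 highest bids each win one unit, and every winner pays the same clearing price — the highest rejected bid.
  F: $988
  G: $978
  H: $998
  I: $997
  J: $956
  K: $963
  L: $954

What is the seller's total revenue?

Total revenue: $2,934

Sorting: 998 (H), 997 (I), 988 (F), 978 (G), 963 (K), …
Top 3: H, I, F.
First losing bid is G's $978, which sets the uniform price.
Total revenue = 3 × $978 = $2,934.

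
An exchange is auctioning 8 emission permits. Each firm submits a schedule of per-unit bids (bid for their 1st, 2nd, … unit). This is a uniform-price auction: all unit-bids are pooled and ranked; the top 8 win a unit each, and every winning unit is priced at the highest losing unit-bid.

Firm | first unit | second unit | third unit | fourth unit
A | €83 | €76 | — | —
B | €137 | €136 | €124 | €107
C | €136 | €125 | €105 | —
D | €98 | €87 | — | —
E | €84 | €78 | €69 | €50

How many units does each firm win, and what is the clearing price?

B 4, C 3, D 1; clearing price €87

Merging the schedules and taking the best 8: 137 (B-1), 136 (B-2), 136 (C-1), 125 (C-2), 124 (B-3), 107 (B-4), 105 (C-3), 98 (D-1)
The (k+1)-th unit-bid is €87.
Allocation: B 4, C 3, D 1.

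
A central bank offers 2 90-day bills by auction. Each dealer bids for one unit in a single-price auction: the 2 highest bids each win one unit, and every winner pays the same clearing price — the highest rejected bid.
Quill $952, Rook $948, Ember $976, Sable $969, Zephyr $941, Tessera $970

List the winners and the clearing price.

Ember, Tessera; each pays $969

Bids ranked high→low: 976 (Ember), 970 (Tessera), 969 (Sable), 952 (Quill), …
Winners (2 units): Ember, Tessera.
Highest unsuccessful bid: $969 → clearing price.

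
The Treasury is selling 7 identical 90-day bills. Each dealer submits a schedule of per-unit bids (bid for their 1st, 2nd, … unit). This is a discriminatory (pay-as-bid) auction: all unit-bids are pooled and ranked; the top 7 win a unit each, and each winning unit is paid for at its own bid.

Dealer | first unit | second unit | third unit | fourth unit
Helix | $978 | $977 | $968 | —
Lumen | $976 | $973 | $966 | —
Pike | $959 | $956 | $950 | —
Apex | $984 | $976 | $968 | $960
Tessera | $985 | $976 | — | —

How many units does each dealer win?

Apex 2, Helix 2, Lumen 1, Tessera 2

Merging the schedules and taking the best 7: 985 (Tessera-1), 984 (Apex-1), 978 (Helix-1), 977 (Helix-2), 976 (Lumen-1), 976 (Apex-2), 976 (Tessera-2)
Next rejected bid: $973 (not a price — pay-as-bid).
Allocation: Apex 2, Helix 2, Lumen 1, Tessera 2.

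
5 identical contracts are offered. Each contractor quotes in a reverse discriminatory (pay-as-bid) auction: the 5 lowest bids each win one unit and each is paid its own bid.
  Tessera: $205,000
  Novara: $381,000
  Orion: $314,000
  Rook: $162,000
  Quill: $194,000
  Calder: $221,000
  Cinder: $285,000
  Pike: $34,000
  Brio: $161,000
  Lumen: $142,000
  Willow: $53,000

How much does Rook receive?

Rook is paid $162,000

Bids ranked low→high: 34,000 (Pike), 53,000 (Willow), 142,000 (Lumen), 161,000 (Brio), 162,000 (Rook), 194,000 (Quill), 205,000 (Tessera), …
Lowest 5: Pike, Willow, Lumen, Brio, Rook.
Rook wins → own bid $162,000.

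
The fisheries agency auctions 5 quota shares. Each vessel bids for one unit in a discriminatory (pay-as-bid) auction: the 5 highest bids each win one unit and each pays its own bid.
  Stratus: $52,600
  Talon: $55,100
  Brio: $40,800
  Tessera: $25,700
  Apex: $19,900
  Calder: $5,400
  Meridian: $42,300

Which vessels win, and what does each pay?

Talon $55,100, Stratus $52,600, Meridian $42,300, Brio $40,800, Tessera $25,700

Ordering the bids: 55,100 (Talon), 52,600 (Stratus), 42,300 (Meridian), 40,800 (Brio), 25,700 (Tessera), 19,900 (Apex), 5,400 (Calder)
The 5 highest are Talon, Stratus, Meridian, Brio, Tessera.
Each winner pays its own bid: Talon $55,100, Stratus $52,600, Meridian $42,300, Brio $40,800, Tessera $25,700.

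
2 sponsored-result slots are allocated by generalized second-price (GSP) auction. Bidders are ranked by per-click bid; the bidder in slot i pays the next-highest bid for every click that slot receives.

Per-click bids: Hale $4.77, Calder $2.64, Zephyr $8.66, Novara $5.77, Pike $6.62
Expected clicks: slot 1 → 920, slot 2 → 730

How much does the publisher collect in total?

Ranked by bid: $8.66 (Zephyr) > $6.62 (Pike) > $5.77 (Novara) > …
Slot 1: Zephyr pays $6.62 × 920 = $6090.40
Slot 2: Pike pays $5.77 × 730 = $4212.10
Total = $10302.50

Total revenue: $10302.50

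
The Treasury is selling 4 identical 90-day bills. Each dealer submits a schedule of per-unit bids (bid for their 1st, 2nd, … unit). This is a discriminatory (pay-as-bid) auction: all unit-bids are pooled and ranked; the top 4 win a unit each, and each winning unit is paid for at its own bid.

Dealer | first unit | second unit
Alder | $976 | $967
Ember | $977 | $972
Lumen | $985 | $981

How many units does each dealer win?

Alder 1, Ember 1, Lumen 2

Pooled unit-bids ranked (top 4): 985 (Lumen-1), 981 (Lumen-2), 977 (Ember-1), 976 (Alder-1)
Next rejected bid: $972 (not a price — pay-as-bid).
Allocation: Alder 1, Ember 1, Lumen 2.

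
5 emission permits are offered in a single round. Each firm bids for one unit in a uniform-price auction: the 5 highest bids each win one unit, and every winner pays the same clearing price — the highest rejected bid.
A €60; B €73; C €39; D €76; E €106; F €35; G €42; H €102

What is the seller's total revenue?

Bids ranked high→low: 106 (E), 102 (H), 76 (D), 73 (B), 60 (A), 42 (G), 39 (C), …
Winners (5 units): E, H, D, B, A.
First losing bid is G's €42, which sets the uniform price.
Total revenue = 5 × €42 = €210.

Total revenue: €210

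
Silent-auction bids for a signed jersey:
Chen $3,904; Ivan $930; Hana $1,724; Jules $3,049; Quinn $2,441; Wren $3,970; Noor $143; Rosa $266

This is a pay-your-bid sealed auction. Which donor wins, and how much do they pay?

Pay-your-bid sealed auction: the highest bidder wins and pays their own bid.
Sorting bids: 3,970 (Wren) > 3,904 (Chen) > 3,049 (Jules) > 2,441 (Quinn) > 1,724 (Hana) > 930 (Ivan) > …
First-price: Wren pays what they bid, $3,970.

Wren pays $3,970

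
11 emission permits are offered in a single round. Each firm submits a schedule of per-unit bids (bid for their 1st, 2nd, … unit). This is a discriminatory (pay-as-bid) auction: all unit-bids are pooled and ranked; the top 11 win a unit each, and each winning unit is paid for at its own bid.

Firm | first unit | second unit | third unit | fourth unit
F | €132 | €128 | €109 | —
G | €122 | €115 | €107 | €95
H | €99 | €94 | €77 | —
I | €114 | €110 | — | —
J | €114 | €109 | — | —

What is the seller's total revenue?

All unit-bids, highest first — top 11: 132 (F-1), 128 (F-2), 122 (G-1), 115 (G-2), 114 (I-1), 114 (J-1), 110 (I-2), 109 (F-3), 109 (J-2), 107 (G-3), 99 (H-1)
Next rejected bid: €95 (not a price — pay-as-bid).
Each winning unit pays its own bid.
Revenue = 132 + 128 + 122 + 115 + 114 + 114 + 110 + 109 + 109 + 107 + 99 = €1,259.

Total revenue: €1,259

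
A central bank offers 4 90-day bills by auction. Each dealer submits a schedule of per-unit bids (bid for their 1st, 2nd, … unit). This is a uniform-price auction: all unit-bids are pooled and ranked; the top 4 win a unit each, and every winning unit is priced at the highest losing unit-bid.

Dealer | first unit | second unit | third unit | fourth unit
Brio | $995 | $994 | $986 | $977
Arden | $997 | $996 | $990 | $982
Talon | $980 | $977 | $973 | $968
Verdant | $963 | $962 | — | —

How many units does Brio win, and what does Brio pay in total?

Pooled unit-bids ranked (top 4): 997 (Arden-1), 996 (Arden-2), 995 (Brio-1), 994 (Brio-2)
First bid not allocated: $990.
Brio wins 2 unit(s) at $990 each.

Brio: 2 units, pays $1,980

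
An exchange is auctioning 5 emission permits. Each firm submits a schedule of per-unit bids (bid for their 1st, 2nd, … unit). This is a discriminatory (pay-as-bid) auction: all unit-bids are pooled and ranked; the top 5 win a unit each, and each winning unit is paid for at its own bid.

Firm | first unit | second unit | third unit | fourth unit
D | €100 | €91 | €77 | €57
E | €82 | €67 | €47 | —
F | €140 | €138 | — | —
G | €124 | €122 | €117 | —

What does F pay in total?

F pays €278

Merging the schedules and taking the best 5: 140 (F-1), 138 (F-2), 124 (G-1), 122 (G-2), 117 (G-3)
Next rejected bid: €100 (not a price — pay-as-bid).
F's winning unit-bids: 140 + 138 = €278.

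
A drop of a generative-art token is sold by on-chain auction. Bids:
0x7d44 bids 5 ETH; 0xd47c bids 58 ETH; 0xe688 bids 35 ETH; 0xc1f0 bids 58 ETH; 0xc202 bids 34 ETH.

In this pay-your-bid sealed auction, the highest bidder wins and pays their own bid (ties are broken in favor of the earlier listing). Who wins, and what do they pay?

Bids in order: 58 (0xd47c) > 58 (0xc1f0) > 35 (0xe688) > 34 (0xc202) > 5 (0x7d44)
Tie at 58 ETH → 0xd47c wins by tie-break.
0xd47c is highest → pays own bid, 58 ETH.

0xd47c pays 58 ETH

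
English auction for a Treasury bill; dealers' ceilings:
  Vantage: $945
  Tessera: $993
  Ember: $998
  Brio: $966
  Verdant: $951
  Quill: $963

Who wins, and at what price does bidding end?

Ember wins at $993

Rule: the price rises until one bidder remains; the winner pays the price at which the last rival dropped out.
Sorting limits: 998 (Ember) > 993 (Tessera) > 966 (Brio) > 963 (Quill) > 951 (Verdant) > 945 (Vantage)
Tessera is the last rival to drop out, at $993; Ember remains and wins at that price.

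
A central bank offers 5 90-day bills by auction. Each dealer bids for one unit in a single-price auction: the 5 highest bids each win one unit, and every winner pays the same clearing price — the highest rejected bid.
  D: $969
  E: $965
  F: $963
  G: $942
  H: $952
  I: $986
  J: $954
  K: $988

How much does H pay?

Sorting: 988 (K), 986 (I), 969 (D), 965 (E), 963 (F), 954 (J), 952 (H), …
The 5 highest are K, I, D, E, F.
Clearing price = highest rejected bid = $954.
H does not win → pays $0.

H pays $0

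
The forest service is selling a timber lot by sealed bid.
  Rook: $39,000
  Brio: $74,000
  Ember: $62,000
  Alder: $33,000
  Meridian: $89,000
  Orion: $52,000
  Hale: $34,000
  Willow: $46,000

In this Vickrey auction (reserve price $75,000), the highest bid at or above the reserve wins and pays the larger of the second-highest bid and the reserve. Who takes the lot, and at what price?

Bids ranked: 89,000 (Meridian) > 74,000 (Brio) > 62,000 (Ember) > 52,000 (Orion) > 46,000 (Willow) > 39,000 (Rook) > …
Meridian has the top bid at or above the reserve ($89,000).
max(second-highest $74,000, reserve $75,000) = $75,000.

Meridian pays $75,000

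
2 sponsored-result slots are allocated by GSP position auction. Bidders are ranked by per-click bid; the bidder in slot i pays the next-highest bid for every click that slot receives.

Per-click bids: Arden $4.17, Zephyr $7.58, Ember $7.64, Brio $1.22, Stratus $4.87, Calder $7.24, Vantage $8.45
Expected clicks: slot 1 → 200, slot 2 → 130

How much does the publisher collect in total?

Per-click bids in order: $8.45 (Vantage) > $7.64 (Ember) > $7.58 (Zephyr) > …
Slot 1: Vantage pays $7.64 × 200 = $1528.00
Slot 2: Ember pays $7.58 × 130 = $985.40
Total = $2513.40

Total revenue: $2513.40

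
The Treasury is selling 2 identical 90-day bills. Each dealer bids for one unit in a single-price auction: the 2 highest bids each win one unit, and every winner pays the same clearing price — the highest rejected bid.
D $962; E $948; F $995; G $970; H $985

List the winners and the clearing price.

F, H; each pays $970

Sorting: 995 (F), 985 (H), 970 (G), 962 (D), …
Winners (2 units): F, H.
First losing bid is G's $970, which sets the uniform price.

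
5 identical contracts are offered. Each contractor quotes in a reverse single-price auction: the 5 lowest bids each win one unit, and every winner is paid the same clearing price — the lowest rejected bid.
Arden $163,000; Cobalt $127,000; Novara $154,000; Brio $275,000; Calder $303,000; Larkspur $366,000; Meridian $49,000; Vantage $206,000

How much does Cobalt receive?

Cobalt is paid $275,000

Bids ranked low→high: 49,000 (Meridian), 127,000 (Cobalt), 154,000 (Novara), 163,000 (Arden), 206,000 (Vantage), 275,000 (Brio), 303,000 (Calder), …
Lowest 5: Meridian, Cobalt, Novara, Arden, Vantage.
First losing bid is Brio's $275,000, which sets the uniform price.
Cobalt wins → is paid $275,000.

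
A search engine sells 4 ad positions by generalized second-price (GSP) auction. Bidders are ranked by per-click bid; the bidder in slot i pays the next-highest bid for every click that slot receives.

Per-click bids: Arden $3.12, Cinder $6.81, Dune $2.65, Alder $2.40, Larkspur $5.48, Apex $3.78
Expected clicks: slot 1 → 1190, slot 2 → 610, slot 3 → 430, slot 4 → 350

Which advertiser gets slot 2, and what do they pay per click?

Ranked by bid: $6.81 (Cinder) > $5.48 (Larkspur) > $3.78 (Apex) > $3.12 (Arden) > $2.65 (Dune) > …
Slot 2 goes to the second-ranked bidder, Larkspur, who pays the next bid down: $3.78/click.

Larkspur; $3.78 per click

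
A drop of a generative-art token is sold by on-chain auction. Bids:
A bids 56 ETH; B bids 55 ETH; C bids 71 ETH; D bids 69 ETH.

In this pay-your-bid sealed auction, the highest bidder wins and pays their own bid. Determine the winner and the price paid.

C pays 71 ETH

Pay-your-bid sealed auction: the highest bidder wins and pays their own bid.
Sorting bids: 71 (C) > 69 (D) > 56 (A) > 55 (B)
C is highest → pays own bid, 71 ETH.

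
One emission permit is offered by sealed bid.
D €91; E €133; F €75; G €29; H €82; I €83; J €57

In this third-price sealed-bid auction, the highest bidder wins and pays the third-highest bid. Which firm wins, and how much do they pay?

Sorting bids: 133 (E) > 91 (D) > 83 (I) > 82 (H) > 75 (F) > 57 (J) > …
E wins; payment is bid #3 in the ranking = €83.

E pays €83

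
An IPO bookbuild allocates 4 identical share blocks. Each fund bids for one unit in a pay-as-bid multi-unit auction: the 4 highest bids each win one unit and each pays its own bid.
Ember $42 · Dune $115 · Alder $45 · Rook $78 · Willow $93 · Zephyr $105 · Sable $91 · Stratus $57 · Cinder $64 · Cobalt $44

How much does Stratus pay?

Sorting: 115 (Dune), 105 (Zephyr), 93 (Willow), 91 (Sable), 78 (Rook), 64 (Cinder), …
Winners (4 units): Dune, Zephyr, Willow, Sable.
Stratus does not win → $0.

Stratus pays $0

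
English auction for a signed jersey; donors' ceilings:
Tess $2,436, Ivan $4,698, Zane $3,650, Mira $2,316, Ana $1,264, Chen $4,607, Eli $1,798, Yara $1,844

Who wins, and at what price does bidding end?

Ivan wins at $4,607

Limits in order: 4,698 (Ivan) > 4,607 (Chen) > 3,650 (Zane) > 2,436 (Tess) > 2,316 (Mira) > 1,844 (Yara) > …
Once the price passes $4,607, only Ivan is left; the hammer falls at Chen's limit of $4,607.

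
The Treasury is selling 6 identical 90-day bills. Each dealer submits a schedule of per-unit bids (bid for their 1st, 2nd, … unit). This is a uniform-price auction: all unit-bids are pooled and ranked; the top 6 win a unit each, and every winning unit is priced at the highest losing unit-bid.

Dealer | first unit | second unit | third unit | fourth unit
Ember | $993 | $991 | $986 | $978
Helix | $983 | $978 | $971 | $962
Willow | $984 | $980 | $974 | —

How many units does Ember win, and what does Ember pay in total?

Ember: 3 units, pays $2,934

Pooled unit-bids ranked (top 6): 993 (Ember-1), 991 (Ember-2), 986 (Ember-3), 984 (Willow-1), 983 (Helix-1), 980 (Willow-2)
First bid not allocated: $978.
Ember wins 3 unit(s) at $978 each.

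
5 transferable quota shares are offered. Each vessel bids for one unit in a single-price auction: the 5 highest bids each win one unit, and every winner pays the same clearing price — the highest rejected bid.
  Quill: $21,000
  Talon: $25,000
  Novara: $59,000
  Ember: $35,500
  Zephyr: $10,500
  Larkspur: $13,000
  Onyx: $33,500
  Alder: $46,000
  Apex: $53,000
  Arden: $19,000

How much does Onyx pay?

Bids ranked high→low: 59,000 (Novara), 53,000 (Apex), 46,000 (Alder), 35,500 (Ember), 33,500 (Onyx), 25,000 (Talon), 21,000 (Quill), …
The 5 highest are Novara, Apex, Alder, Ember, Onyx.
Clearing price = highest rejected bid = $25,000.
Onyx wins → pays $25,000.

Onyx pays $25,000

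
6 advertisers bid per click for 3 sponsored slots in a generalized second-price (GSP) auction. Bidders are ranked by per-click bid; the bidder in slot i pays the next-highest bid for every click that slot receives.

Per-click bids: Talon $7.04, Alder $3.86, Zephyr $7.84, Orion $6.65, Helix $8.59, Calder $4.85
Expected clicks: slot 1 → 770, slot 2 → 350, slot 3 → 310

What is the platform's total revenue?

Total revenue: $10562.30

Per-click bids in order: $8.59 (Helix) > $7.84 (Zephyr) > $7.04 (Talon) > $6.65 (Orion) > …
Slot 1: Helix pays $7.84 × 770 = $6036.80
Slot 2: Zephyr pays $7.04 × 350 = $2464.00
Slot 3: Talon pays $6.65 × 310 = $2061.50
Total = $10562.30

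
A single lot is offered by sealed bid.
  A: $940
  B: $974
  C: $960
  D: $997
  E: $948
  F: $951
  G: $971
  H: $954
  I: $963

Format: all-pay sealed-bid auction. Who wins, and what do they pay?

Rule: the highest bidder wins the item, but every bidder pays their own bid.
Bids in order: 997 (D) > 974 (B) > 971 (G) > 963 (I) > 960 (C) > 954 (H) > …
D is highest and takes the item; every bidder forfeits their bid.

D pays $997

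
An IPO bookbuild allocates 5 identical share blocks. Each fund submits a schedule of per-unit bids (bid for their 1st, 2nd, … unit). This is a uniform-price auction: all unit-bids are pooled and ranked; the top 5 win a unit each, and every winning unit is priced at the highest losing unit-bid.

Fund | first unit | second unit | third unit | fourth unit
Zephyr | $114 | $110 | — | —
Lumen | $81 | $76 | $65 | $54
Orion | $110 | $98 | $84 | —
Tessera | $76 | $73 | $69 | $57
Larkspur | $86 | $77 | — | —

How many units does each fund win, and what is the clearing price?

All unit-bids, highest first — top 5: 114 (Zephyr-1), 110 (Zephyr-2), 110 (Orion-1), 98 (Orion-2), 86 (Larkspur-1)
The (k+1)-th unit-bid is $84.
Allocation: Larkspur 1, Orion 2, Zephyr 2.

Larkspur 1, Orion 2, Zephyr 2; clearing price $84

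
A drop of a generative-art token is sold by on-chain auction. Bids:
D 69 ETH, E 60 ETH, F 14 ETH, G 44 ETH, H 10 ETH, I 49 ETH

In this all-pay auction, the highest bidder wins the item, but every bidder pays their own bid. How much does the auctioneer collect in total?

All-pay auction: the highest bidder wins the item, but every bidder pays their own bid.
Sorting bids: 69 (D) > 60 (E) > 49 (I) > 44 (G) > 14 (F) > 10 (H)
D wins with the top bid; all bids are sunk regardless.
Every bidder forfeits their bid regardless of winning.
Revenue = 69 + 60 + 14 + 44 + 10 + 49 = 246 ETH.

Total revenue: 246 ETH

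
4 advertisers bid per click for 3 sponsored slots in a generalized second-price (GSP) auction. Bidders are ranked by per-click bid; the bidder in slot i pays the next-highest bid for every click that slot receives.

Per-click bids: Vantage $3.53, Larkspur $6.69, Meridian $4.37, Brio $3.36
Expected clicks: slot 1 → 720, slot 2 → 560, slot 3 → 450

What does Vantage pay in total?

Vantage pays $1512.00

Per-click bids in order: $6.69 (Larkspur) > $4.37 (Meridian) > $3.53 (Vantage) > $3.36 (Brio)
Vantage holds slot 3 → pays next bid $3.36 × 450 clicks = $1512.00.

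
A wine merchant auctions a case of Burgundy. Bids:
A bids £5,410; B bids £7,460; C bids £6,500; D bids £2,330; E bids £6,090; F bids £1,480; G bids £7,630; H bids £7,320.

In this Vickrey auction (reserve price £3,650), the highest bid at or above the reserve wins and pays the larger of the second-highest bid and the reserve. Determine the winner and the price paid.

Bids in order: 7,630 (G) > 7,460 (B) > 7,320 (H) > 6,500 (C) > 6,090 (E) > 5,410 (A) > …
G has the top bid at or above the reserve (£7,630).
Second-highest bid £7,460 exceeds the reserve £3,650 → payment £7,460.

G pays £7,460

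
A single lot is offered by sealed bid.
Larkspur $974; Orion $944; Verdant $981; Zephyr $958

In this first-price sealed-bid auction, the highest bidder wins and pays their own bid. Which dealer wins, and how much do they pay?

First-price sealed-bid auction: the highest bidder wins and pays their own bid.
Bids in order: 981 (Verdant) > 974 (Larkspur) > 958 (Zephyr) > 944 (Orion)
First-price: Verdant pays what they bid, $981.

Verdant pays $981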